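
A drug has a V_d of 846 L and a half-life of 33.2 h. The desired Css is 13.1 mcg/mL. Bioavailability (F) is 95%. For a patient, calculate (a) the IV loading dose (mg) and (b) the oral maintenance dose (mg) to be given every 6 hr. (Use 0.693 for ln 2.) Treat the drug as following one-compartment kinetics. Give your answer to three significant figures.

LD = Vd × C = 846.0 × 13.1 = 11080 mg
CL = 0.693 × Vd / t½ = 0.693 × 846.0 / 33.2 = 17.66 L/h
D = CL × Css × τ / F = 17.66 × 13.1 × 6 / 0.95 = 1461 mg

(a) 11100 mg; (b) 1460 mg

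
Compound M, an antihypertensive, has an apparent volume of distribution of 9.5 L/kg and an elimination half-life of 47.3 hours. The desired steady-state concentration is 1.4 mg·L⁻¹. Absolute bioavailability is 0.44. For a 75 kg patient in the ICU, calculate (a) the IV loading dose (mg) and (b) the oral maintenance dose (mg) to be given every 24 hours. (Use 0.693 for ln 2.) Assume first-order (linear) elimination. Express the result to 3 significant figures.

(a) 998 mg; (b) 797 mg

Total Vd = 9.5 × 75 = 712.5 L
LD = Vd × C = 712.5 × 1.4 = 997.5 mg
CL = 0.693 × Vd / t½ = 0.693 × 712.5 / 47.3 = 10.44 L/h
D = CL × Css × τ / F = 10.44 × 1.4 × 24 / 0.44 = 797.2 mg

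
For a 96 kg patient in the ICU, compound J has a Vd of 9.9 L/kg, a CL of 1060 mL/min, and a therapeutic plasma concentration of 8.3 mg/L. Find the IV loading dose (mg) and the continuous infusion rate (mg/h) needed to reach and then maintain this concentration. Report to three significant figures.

(a) 7890 mg; (b) 528 mg/h

Total Vd = 9.9 × 96 = 950.4 L
LD = Vd · C_target = 950.4 × 8.3 = 7888 mg
CL = 1060 mL/min = 1060 × 0.06 = 63.60 L/h
Infusion rate = 63.60 L/h × 8.3 mg/L = 527.9 mg/h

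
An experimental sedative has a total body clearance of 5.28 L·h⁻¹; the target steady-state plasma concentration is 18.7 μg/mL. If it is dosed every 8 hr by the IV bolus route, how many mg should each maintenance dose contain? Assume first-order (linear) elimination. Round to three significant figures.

790 mg

At steady state, dose per interval replaces the amount cleared in that interval: D/τ = CL·Css.
D = CL × Css × τ = 5.280 × 18.7 × 8 = 789.9 mg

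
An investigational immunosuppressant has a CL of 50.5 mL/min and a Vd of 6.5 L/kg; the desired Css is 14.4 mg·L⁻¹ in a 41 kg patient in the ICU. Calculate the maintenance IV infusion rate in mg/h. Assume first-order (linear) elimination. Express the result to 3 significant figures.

CL = 50.5 mL/min × 60/1000 = 3.030 L/h
Maintenance depends on clearance, not Vd — rate in must match rate out.
Infusion rate = CL · Css = 3.030 L/h × 14.4 mg/L = 43.63 mg/h

43.6 mg/h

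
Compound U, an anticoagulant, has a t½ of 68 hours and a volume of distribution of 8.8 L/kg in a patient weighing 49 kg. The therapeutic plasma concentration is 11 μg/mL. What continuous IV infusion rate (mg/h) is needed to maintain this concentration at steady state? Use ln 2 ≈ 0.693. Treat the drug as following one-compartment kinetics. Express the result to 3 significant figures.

48.3 mg/h

Vd = 8.8 L/kg × 49 kg = 431.2 L
CL = 0.693 × Vd / t½ = 0.693 × 431.2 / 68 = 4.394 L/h
Infusion rate = CL × Css = 4.394 × 11 = 48.33 mg/h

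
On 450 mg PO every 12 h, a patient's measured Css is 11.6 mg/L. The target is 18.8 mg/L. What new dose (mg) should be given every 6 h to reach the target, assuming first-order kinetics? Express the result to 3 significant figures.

With linear kinetics, Css is proportional to dose rate (D/τ) at fixed clearance.
D₂ = D₁ × (Css,target / Css,current) × (τ₂/τ₁) = 450 × (18.8/11.6) × (6/12) = 364.7 mg

365 mg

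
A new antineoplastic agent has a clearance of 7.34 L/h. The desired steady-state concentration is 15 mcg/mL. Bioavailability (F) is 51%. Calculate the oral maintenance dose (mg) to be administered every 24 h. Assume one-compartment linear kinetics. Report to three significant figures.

At steady state, dose per interval replaces the amount cleared in that interval: F·D/τ = CL·Css.
D = CL × Css × τ / F = 7.340 × 15 × 24 / 0.51 = 5181 mg

5180 mg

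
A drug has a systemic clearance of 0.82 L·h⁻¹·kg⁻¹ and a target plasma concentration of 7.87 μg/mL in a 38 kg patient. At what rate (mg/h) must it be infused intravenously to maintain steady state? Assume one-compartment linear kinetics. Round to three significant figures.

CL = 0.82 L·h⁻¹·kg⁻¹ × 38 kg = 31.16 L/h
Infusion rate = CL · Css = 31.16 L/h × 7.87 mg/L = 245.2 mg/h

245 mg/h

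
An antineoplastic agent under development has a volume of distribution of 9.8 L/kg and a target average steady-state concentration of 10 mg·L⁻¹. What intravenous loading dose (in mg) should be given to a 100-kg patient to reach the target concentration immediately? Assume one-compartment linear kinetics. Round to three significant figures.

9800 mg

Total Vd = 9.8 × 100 = 980.0 L
LD = Vd × C = 980.0 × 10.00 = 9800 mg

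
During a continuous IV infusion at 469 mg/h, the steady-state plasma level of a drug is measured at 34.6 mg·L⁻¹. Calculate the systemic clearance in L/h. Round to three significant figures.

At steady state, infusion rate = CL × Css, so CL = rate / Css.
CL = 469 / 34.6 = 13.55 L/h

13.6 L/h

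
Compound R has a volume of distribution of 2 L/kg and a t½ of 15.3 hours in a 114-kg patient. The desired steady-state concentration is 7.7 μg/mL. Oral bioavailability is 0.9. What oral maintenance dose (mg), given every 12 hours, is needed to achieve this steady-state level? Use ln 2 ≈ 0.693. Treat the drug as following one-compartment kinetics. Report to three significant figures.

1060 mg

Vd = 2 L/kg × 114 kg = 228.0 L
k = 0.693/15.3 = 0.04529 h⁻¹, so CL = k·Vd = 0.04529 × 228.0 = 10.33 L/h
D = CL × Css × τ / F = 10.33 × 7.7 × 12 / 0.9 = 1061 mg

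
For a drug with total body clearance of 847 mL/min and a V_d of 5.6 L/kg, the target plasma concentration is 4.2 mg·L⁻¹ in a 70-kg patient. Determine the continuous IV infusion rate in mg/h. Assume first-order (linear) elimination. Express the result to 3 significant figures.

213 mg/h

CL = 847 mL/min = 847 × 0.06 = 50.82 L/h
Vd does not affect the maintenance rate; only clearance governs steady-state input.
Rate = CL × Css = 50.82 × 4.2 = 213.4 mg/h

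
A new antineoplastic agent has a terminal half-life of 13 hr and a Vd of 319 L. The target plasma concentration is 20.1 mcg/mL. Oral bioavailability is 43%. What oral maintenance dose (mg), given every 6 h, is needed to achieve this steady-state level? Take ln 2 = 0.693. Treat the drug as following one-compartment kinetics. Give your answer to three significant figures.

4770 mg

CL = 0.693 × Vd / t½ = 0.693 × 319.0 / 13 = 17.01 L/h
D = CL × Css × τ / F = 17.01 × 20.1 × 6 / 0.43 = 4771 mg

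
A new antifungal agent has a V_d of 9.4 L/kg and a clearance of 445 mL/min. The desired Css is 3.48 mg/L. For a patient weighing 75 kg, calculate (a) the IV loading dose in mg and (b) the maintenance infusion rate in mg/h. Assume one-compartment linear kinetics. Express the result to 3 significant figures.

(a) 2450 mg; (b) 92.9 mg/h

Total Vd = 9.4 × 75 = 705.0 L
LD = Vd · C_target = 705.0 × 3.48 = 2453 mg
CL = 445 mL/min × 60/1000 = 26.70 L/h
Maintenance infusion rate = CL × Css = 26.70 × 3.48 = 92.92 mg/h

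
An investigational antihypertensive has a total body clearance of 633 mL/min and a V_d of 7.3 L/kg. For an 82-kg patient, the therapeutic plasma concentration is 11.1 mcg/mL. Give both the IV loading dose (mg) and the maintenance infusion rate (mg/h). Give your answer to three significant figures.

Vd = 7.3 L/kg × 82 kg = 598.6 L
Loading dose = Vd × C = 598.6 × 11.1 = 6644 mg
CL = 633 mL/min = 633 × 0.06 = 37.98 L/h
Maintenance infusion rate = CL × Css = 37.98 × 11.1 = 421.6 mg/h

(a) 6640 mg; (b) 422 mg/h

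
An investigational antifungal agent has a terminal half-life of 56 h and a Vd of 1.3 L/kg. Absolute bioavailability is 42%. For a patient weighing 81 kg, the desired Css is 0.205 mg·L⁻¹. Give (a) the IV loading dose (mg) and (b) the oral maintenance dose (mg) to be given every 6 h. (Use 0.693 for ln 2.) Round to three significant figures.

(a) 21.6 mg; (b) 3.82 mg

Vd = 1.3 L/kg × 81 kg = 105.3 L
LD = Vd × C = 105.3 × 0.205 = 21.59 mg
CL = 0.693 × Vd / t½ = 0.693 × 105.3 / 56 = 1.303 L/h
D = CL × Css × τ / F = 1.303 × 0.205 × 6 / 0.42 = 3.816 mg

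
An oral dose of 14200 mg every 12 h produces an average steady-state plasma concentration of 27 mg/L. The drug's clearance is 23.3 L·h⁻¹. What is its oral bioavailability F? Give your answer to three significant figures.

0.532

F·D/τ = CL·Css at steady state → F = CL·Css·τ / D.
F = 23.3 × 27 × 12 / 14200 = 0.532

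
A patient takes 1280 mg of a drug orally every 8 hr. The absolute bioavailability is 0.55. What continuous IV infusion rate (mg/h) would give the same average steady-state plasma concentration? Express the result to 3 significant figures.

Equivalent systemic input: infusion rate = F·D/τ.
Rate = 0.55 × 1280 / 8 = 88.00 mg/h

88.0 mg/h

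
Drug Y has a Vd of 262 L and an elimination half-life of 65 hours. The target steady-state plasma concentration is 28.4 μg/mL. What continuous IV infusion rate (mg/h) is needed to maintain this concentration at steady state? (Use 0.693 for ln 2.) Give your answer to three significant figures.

k = 0.693/65 = 0.01066 h⁻¹, so CL = k·Vd = 0.01066 × 262.0 = 2.793 L/h
Infusion rate = CL × Css = 2.793 × 28.4 = 79.32 mg/h

79.3 mg/h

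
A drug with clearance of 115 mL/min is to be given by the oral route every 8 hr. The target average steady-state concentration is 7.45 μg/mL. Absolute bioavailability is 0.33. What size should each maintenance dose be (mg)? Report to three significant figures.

1250 mg

Convert clearance: 115 mL/min × 60 min/h ÷ 1000 mL/L = 6.900 L/h
At steady state, dose per interval replaces the amount cleared in that interval: F·D/τ = CL·Css.
D = CL × Css × τ / F = 6.900 × 7.45 × 8 / 0.33 = 1246 mg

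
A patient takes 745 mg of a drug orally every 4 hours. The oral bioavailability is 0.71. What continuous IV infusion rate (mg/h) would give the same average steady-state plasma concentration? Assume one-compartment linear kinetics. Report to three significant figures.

Equivalent systemic input: infusion rate = F·D/τ.
Rate = 0.71 × 745 / 4 = 132.2 mg/h

132 mg/h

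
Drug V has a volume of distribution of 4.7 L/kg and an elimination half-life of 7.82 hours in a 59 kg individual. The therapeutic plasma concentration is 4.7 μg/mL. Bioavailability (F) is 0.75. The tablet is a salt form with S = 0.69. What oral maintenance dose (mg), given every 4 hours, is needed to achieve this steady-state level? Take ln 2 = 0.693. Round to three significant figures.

893 mg

Vd(total) = 59 kg × 4.7 L/kg = 277.3 L
CL = ln 2 · Vd / t½ = 0.693 × 277.3 / 7.82 = 24.57 L/h
D = CL × Css × τ / F / S = 24.57 × 4.7 × 4 / 0.75 / 0.69 = 892.6 mg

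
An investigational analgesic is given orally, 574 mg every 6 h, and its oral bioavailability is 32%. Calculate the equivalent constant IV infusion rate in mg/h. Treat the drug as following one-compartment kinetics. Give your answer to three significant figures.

30.6 mg/h

Equivalent systemic input: infusion rate = F·D/τ.
Rate = 0.32 × 574 / 6 = 30.61 mg/h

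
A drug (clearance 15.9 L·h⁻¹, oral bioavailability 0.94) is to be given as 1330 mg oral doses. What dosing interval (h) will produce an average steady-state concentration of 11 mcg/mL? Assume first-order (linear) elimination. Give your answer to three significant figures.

7.15 h

F·D/τ = CL·Css → τ = F·D / (CL·Css).
τ = 0.94 × 1330 / (15.9 × 11) = 7.148 h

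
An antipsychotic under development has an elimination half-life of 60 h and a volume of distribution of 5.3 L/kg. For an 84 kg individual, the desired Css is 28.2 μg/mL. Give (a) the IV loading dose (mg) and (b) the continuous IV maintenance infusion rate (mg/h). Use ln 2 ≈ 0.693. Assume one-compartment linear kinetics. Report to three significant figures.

(a) 12600 mg; (b) 145 mg/h

Vd = 5.3 L/kg × 84 kg = 445.2 L
LD = Vd × C = 445.2 × 28.2 = 12550 mg
CL = 0.693 × Vd / t½ = 0.693 × 445.2 / 60 = 5.142 L/h
Infusion rate = CL × Css = 5.142 × 28.2 = 145.0 mg/h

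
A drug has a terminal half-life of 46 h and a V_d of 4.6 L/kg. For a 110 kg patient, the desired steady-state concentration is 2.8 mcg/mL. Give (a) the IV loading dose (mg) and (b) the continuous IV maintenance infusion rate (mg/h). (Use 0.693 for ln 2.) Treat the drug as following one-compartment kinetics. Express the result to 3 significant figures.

Vd = 4.6 L/kg × 110 kg = 506.0 L
LD = Vd × C = 506.0 × 2.8 = 1417 mg
CL = 0.693 × Vd / t½ = 0.693 × 506.0 / 46 = 7.623 L/h
Infusion rate = CL × Css = 7.623 × 2.8 = 21.34 mg/h

(a) 1420 mg; (b) 21.3 mg/h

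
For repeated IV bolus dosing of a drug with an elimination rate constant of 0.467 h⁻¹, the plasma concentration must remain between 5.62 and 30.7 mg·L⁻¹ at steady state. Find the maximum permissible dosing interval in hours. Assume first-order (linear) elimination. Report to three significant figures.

3.64 h

Between IV bolus doses, concentration decays as C = C₀·e^(−kτ), so C_peak/C_trough = e^(kτ).
τ_max = ln(C_peak/C_trough) / k = ln(30.7/5.62) / 0.4670 = 1.698 / 0.4670 = 3.636 h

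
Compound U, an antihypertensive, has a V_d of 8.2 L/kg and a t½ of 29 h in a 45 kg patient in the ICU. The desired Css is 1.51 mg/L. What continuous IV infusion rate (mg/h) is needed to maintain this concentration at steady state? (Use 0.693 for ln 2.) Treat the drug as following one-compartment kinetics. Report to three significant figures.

Vd(total) = 45 kg × 8.2 L/kg = 369.0 L
CL = 0.693 × Vd / t½ = 0.693 × 369.0 / 29 = 8.818 L/h
Infusion rate = CL × Css = 8.818 × 1.51 = 13.32 mg/h

13.3 mg/h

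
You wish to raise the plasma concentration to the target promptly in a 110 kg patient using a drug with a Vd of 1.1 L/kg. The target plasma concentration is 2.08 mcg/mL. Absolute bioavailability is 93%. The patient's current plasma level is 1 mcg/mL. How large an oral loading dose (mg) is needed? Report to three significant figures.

Vd = 1.1 L/kg × 110 kg = 121.0 L
The loading dose fills Vd to the target concentration.
Concentration deficit ΔC = 2.08 − 1 = 1.080 mg/L
LD = Vd × ΔC / F = 121.0 × 1.080 / 0.93 = 140.5 mg

141 mg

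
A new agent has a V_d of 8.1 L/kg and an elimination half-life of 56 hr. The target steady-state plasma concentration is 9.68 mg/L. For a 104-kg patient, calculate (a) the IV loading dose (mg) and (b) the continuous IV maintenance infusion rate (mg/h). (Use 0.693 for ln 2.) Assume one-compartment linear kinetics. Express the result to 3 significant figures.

(a) 8150 mg; (b) 101 mg/h

Vd = 8.1 L/kg × 104 kg = 842.4 L
LD = Vd × C = 842.4 × 9.68 = 8154 mg
CL = 0.693 × Vd / t½ = 0.693 × 842.4 / 56 = 10.42 L/h
Infusion rate = CL × Css = 10.42 × 9.68 = 100.9 mg/h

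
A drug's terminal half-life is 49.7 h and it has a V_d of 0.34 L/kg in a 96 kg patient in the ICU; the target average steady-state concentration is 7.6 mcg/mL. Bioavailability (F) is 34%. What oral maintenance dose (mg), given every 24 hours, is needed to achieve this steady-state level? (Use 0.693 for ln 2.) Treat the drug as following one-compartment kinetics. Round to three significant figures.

Vd = 0.34 L/kg × 96 kg = 32.64 L
k = 0.693/49.7 = 0.01394 h⁻¹, so CL = k·Vd = 0.01394 × 32.64 = 0.4550 L/h
D = CL × Css × τ / F = 0.4550 × 7.6 × 24 / 0.34 = 244.1 mg

244 mg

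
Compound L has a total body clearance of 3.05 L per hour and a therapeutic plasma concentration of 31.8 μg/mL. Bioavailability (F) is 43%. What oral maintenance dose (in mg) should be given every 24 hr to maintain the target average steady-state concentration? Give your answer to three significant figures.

D = CL × Css × τ / F = 3.050 × 31.8 × 24 / 0.43 = 5413 mg

5410 mg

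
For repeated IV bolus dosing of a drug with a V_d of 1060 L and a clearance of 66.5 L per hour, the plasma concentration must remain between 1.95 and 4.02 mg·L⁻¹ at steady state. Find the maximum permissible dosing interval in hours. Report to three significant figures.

k = CL / Vd = 66.50 / 1060 = 0.06274 h⁻¹
Between IV bolus doses, concentration decays as C = C₀·e^(−kτ), so C_peak/C_trough = e^(kτ).
τ_max = ln(C_peak/C_trough) / k = ln(4.02/1.95) / 0.06274 = 0.7235 / 0.06274 = 11.53 h

11.5 h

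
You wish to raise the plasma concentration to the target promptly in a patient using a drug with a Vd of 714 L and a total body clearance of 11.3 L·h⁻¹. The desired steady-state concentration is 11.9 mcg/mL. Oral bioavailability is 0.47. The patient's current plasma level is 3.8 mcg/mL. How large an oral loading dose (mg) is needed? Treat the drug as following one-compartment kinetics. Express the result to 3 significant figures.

Concentration deficit ΔC = 11.9 − 3.8 = 8.100 mg/L
LD = Vd × ΔC / F = 714.0 × 8.100 / 0.47 = 12310 mg

12300 mg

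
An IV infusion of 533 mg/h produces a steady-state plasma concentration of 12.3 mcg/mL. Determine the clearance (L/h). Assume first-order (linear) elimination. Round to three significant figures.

43.3 L/h

At steady state, infusion rate = CL × Css, so CL = rate / Css.
CL = 533 / 12.3 = 43.33 L/h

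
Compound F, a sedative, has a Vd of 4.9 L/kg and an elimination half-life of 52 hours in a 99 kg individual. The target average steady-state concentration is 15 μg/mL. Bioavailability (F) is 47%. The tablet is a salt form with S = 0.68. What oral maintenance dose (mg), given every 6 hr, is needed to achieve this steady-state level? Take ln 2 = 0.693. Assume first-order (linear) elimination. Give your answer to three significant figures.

1820 mg

Total Vd = 4.9 × 99 = 485.1 L
CL = 0.693 × Vd / t½ = 0.693 × 485.1 / 52 = 6.465 L/h
D = CL × Css × τ / F / S = 6.465 × 15 × 6 / 0.47 / 0.68 = 1821 mg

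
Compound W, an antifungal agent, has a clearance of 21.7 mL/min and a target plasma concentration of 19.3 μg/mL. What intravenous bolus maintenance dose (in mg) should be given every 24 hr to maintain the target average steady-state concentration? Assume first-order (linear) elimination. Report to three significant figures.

603 mg

CL = 21.7 mL/min = 21.7 × 0.06 = 1.302 L/h
At steady state, dose per interval replaces the amount cleared in that interval: D/τ = CL·Css.
D = CL × Css × τ = 1.302 × 19.3 × 24 = 603.1 mg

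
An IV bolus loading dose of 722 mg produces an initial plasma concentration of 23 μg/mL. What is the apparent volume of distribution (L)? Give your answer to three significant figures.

Immediately after an IV bolus, C₀ = Dose / Vd, so Vd = Dose / C₀.
Vd = 722 / 23 = 31.39 L

31.4 L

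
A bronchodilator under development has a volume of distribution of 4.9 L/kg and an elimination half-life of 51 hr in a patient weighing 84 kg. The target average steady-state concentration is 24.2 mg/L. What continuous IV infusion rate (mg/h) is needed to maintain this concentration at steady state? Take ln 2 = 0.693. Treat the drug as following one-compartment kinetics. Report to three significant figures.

Vd = 4.9 L/kg × 84 kg = 411.6 L
k = 0.693/51 = 0.01359 h⁻¹, so CL = k·Vd = 0.01359 × 411.6 = 5.594 L/h
Infusion rate = CL × Css = 5.594 × 24.2 = 135.4 mg/h

135 mg/h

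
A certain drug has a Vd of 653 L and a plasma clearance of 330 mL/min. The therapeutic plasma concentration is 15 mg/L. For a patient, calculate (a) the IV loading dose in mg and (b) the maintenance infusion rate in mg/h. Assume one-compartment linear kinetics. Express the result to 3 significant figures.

(a) 9800 mg; (b) 297 mg/h

Loading dose = Vd × C = 653.0 × 15 = 9795 mg
Convert clearance: 330 mL/min × 60 min/h ÷ 1000 mL/L = 19.80 L/h
Maintenance: replace elimination → rate = CL × Css = 19.80 × 15 = 297.0 mg/h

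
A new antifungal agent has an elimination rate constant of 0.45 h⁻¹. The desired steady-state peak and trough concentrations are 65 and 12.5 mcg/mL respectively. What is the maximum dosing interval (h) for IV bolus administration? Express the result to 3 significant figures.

3.66 h

Between IV bolus doses, concentration decays as C = C₀·e^(−kτ), so C_peak/C_trough = e^(kτ).
τ_max = ln(C_peak/C_trough) / k = ln(65/12.5) / 0.4500 = 1.649 / 0.4500 = 3.664 h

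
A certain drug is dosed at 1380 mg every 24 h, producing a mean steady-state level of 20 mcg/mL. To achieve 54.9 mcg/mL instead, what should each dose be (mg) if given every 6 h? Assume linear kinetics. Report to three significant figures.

For first-order elimination, Css ∝ F·D/(CL·τ); F and CL are unchanged, so Css ∝ D/τ.
D₂ = D₁ × (Css,target / Css,current) × (τ₂/τ₁) = 1380 × (54.9/20) × (6/24) = 947.0 mg

947 mg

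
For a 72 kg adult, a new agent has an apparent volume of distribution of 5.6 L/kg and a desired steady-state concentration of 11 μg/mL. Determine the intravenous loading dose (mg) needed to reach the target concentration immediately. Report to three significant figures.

Vd(total) = 72 kg × 5.6 L/kg = 403.2 L
The loading dose fills Vd to the target concentration.
LD = Vd × C = 403.2 × 11.00 = 4435 mg

4440 mg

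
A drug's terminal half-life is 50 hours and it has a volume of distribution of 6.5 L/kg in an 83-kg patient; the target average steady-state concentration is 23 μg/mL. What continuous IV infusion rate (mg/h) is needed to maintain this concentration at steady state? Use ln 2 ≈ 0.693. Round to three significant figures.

172 mg/h

Vd = 6.5 L/kg × 83 kg = 539.5 L
CL = 0.693 × Vd / t½ = 0.693 × 539.5 / 50 = 7.477 L/h
Infusion rate = CL × Css = 7.477 × 23 = 172.0 mg/h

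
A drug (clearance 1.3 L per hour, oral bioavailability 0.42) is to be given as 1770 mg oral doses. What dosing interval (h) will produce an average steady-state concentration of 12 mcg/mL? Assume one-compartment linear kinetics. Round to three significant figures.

47.7 h

F·D/τ = CL·Css → τ = F·D / (CL·Css).
τ = 0.42 × 1770 / (1.3 × 12) = 47.65 h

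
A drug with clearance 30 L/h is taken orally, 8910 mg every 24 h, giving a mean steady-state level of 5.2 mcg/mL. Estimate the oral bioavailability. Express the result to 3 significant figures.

F·D/τ = CL·Css at steady state → F = CL·Css·τ / D.
F = 30 × 5.2 × 24 / 8910 = 0.420

0.420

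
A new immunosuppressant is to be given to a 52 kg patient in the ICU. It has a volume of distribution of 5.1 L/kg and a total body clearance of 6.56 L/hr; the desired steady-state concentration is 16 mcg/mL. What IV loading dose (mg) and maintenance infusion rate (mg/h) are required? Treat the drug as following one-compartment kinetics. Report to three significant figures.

(a) 4240 mg; (b) 105 mg/h

Vd = 5.1 L/kg × 52 kg = 265.2 L
Loading: fill Vd to C_target → 265.2 L × 16 mg/L = 4243 mg
Maintenance infusion rate = CL × Css = 6.560 × 16 = 105.0 mg/h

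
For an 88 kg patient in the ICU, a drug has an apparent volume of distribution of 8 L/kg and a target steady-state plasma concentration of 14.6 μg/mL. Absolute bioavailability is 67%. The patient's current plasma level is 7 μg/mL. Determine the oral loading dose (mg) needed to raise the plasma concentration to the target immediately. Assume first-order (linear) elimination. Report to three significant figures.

7990 mg

Vd(total) = 88 kg × 8 L/kg = 704.0 L
The loading dose fills Vd to the target concentration.
Concentration deficit ΔC = 14.6 − 7 = 7.600 mg/L
LD = Vd × ΔC / F = 704.0 × 7.600 / 0.67 = 7986 mg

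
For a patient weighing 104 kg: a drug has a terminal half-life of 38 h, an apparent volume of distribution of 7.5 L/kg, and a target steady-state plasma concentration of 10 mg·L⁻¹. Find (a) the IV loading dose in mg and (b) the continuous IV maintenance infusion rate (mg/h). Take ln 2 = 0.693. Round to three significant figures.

Vd = 7.5 L/kg × 104 kg = 780.0 L
LD = Vd × C = 780.0 × 10 = 7800 mg
CL = 0.693 × Vd / t½ = 0.693 × 780.0 / 38 = 14.22 L/h
Infusion rate = CL × Css = 14.22 × 10 = 142.2 mg/h

(a) 7800 mg; (b) 142 mg/h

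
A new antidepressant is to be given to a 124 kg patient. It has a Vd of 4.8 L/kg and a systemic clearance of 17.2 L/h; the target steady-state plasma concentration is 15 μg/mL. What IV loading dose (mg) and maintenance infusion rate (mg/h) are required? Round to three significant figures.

(a) 8930 mg; (b) 258 mg/h

Total Vd = 4.8 × 124 = 595.2 L
Loading dose = Vd × C = 595.2 × 15 = 8928 mg
Maintenance infusion rate = CL × Css = 17.20 × 15 = 258.0 mg/h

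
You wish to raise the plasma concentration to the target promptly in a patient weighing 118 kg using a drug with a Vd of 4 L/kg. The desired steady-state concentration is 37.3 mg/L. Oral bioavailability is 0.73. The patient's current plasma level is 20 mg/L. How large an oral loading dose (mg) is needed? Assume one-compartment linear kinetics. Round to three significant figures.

11200 mg

Vd = 4 L/kg × 118 kg = 472.0 L
Concentration deficit ΔC = 37.3 − 20 = 17.30 mg/L
LD = Vd × ΔC / F = 472.0 × 17.30 / 0.73 = 11190 mg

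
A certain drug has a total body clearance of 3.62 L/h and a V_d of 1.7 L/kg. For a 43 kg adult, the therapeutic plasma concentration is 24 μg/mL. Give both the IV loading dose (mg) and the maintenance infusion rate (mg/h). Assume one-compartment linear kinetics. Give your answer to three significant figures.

(a) 1750 mg; (b) 86.9 mg/h

Total Vd = 1.7 × 43 = 73.10 L
Loading: fill Vd to C_target → 73.10 L × 24 mg/L = 1754 mg
Maintenance: replace elimination → rate = CL × Css = 3.620 × 24 = 86.88 mg/h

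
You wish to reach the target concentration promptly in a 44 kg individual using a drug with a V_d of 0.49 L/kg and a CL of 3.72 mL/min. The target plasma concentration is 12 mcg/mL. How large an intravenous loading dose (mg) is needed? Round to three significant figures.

Total Vd = 0.49 × 44 = 21.56 L
The loading dose fills Vd to the target concentration; clearance is irrelevant here.
LD = Vd × C = 21.56 × 12.00 = 258.7 mg

259 mg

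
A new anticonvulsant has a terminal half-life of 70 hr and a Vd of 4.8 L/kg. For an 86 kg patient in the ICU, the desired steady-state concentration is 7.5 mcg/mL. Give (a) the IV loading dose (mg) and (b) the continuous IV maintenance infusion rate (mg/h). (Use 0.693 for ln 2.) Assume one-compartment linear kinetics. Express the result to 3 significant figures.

(a) 3100 mg; (b) 30.7 mg/h

Vd = 4.8 L/kg × 86 kg = 412.8 L
LD = Vd × C = 412.8 × 7.5 = 3096 mg
CL = 0.693 × Vd / t½ = 0.693 × 412.8 / 70 = 4.087 L/h
Infusion rate = CL × Css = 4.087 × 7.5 = 30.65 mg/h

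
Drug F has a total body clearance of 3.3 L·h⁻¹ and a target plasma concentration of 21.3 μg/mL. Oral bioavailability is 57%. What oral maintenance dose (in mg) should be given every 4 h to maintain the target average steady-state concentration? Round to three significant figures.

493 mg

At steady state, dose per interval replaces the amount cleared in that interval: F·D/τ = CL·Css.
D = CL × Css × τ / F = 3.300 × 21.3 × 4 / 0.57 = 493.3 mg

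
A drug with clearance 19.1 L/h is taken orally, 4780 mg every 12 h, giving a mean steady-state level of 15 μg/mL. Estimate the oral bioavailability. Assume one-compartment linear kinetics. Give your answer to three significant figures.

F·D/τ = CL·Css at steady state → F = CL·Css·τ / D.
F = 19.1 × 15 × 12 / 4780 = 0.719

0.719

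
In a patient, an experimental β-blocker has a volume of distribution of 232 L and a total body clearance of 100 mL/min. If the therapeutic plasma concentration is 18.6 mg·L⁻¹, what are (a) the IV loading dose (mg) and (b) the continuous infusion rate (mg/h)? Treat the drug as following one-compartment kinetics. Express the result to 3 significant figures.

(a) 4320 mg; (b) 112 mg/h

LD = Vd · C_target = 232.0 × 18.6 = 4315 mg
CL = 100 mL/min = 100 × 0.06 = 6.000 L/h
Maintenance infusion rate = CL × Css = 6.000 × 18.6 = 111.6 mg/h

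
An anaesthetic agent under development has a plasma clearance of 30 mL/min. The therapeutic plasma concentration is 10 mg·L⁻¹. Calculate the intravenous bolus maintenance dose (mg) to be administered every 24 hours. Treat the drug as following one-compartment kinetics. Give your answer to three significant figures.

CL = 30 mL/min = 30 × 0.06 = 1.800 L/h
At steady state, dose per interval replaces the amount cleared in that interval: D/τ = CL·Css.
D = CL × Css × τ = 1.800 × 10 × 24 = 432.0 mg

432 mg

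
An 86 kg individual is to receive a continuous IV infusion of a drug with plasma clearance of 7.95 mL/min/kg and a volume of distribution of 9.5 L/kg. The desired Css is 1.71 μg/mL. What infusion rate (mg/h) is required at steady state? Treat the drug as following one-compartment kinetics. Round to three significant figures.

70.1 mg/h

CL = 7.95 mL/min/kg × 86 kg = 683.7 mL/min = 683.7 × 60/1000 = 41.02 L/h
At steady state, infusion rate equals elimination rate: rate in = CL × Css.
R₀ = 41.02 × 1.71 = 70.14 mg/h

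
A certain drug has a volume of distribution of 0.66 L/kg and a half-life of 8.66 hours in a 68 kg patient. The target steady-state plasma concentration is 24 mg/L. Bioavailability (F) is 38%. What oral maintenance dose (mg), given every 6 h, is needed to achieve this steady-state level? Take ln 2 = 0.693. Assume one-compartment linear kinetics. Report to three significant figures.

Vd = 0.66 L/kg × 68 kg = 44.88 L
CL = ln 2 · Vd / t½ = 0.693 × 44.88 / 8.66 = 3.591 L/h
D = CL × Css × τ / F = 3.591 × 24 × 6 / 0.38 = 1361 mg

1360 mg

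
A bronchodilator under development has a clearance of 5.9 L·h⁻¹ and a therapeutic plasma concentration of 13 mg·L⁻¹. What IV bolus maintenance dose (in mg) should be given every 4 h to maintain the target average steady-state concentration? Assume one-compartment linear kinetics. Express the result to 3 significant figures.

D = CL × Css × τ = 5.900 × 13 × 4 = 306.8 mg

307 mg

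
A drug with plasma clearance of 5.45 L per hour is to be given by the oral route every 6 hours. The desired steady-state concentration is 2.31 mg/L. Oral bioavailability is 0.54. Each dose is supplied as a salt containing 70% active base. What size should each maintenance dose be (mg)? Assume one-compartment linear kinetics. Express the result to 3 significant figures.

200 mg

D = CL × Css × τ / F / S = 5.450 × 2.31 × 6 / 0.54 / 0.7 = 199.8 mg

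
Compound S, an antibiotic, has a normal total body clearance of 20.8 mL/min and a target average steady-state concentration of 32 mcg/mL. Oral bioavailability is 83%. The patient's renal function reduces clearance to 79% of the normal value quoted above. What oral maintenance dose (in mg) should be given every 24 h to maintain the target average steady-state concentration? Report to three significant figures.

912 mg

CL = 20.8 mL/min = 20.8 × 0.06 = 1.248 L/h
Patient clearance = 0.79 × 1.248 = 0.9859 L/h
D = CL × Css × τ / F = 0.9859 × 32 × 24 / 0.83 = 912.3 mg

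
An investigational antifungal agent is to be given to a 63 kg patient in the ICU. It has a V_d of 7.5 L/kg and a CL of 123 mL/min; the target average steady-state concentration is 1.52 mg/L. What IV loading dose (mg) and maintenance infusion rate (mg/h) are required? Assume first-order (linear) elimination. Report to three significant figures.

Total Vd = 7.5 × 63 = 472.5 L
Loading dose = Vd × C = 472.5 × 1.52 = 718.2 mg
Convert clearance: 123 mL/min × 60 min/h ÷ 1000 mL/L = 7.380 L/h
Maintenance infusion rate = CL × Css = 7.380 × 1.52 = 11.22 mg/h

(a) 718 mg; (b) 11.2 mg/h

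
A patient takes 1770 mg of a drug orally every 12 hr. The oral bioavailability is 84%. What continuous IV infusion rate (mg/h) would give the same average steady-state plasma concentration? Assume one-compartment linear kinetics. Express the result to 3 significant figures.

Equivalent systemic input: infusion rate = F·D/τ.
Rate = 0.84 × 1770 / 12 = 123.9 mg/h

124 mg/h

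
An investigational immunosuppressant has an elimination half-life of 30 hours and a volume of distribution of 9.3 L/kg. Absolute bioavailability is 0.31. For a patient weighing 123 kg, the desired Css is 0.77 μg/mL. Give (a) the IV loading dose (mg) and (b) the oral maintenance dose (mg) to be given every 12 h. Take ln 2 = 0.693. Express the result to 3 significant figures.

Vd(total) = 123 kg × 9.3 L/kg = 1144 L
LD = Vd × C = 1144 × 0.77 = 880.9 mg
CL = 0.693 × Vd / t½ = 0.693 × 1144 / 30 = 26.43 L/h
D = CL × Css × τ / F = 26.43 × 0.77 × 12 / 0.31 = 787.8 mg

(a) 881 mg; (b) 788 mg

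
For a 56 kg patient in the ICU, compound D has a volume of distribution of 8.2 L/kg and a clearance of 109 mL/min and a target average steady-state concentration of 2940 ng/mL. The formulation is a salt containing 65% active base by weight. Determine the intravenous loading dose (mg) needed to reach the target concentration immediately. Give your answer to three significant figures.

2080 mg

Vd(total) = 56 kg × 8.2 L/kg = 459.2 L
C = 2940 ng/mL = 2.940 mg/L
LD = Vd × C / S = 459.2 × 2.940 / 0.65 = 2077 mg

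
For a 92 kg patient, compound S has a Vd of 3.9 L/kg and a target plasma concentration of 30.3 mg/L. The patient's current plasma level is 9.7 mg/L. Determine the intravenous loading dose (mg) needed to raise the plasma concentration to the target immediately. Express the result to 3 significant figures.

Vd = 3.9 L/kg × 92 kg = 358.8 L
The loading dose fills Vd to the target concentration.
Concentration deficit ΔC = 30.3 − 9.7 = 20.60 mg/L
LD = Vd × ΔC = 358.8 × 20.60 = 7391 mg

7390 mg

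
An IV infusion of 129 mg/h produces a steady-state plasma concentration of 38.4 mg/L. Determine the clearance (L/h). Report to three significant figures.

3.36 L/h

At steady state, infusion rate = CL × Css, so CL = rate / Css.
CL = 129 / 38.4 = 3.359 L/h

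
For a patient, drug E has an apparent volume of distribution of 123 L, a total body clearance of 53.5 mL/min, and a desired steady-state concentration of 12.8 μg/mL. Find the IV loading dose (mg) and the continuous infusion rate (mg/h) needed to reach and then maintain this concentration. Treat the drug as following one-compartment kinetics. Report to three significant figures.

(a) 1570 mg; (b) 41.1 mg/h

Loading: fill Vd to C_target → 123.0 L × 12.8 mg/L = 1574 mg
CL = 53.5 mL/min × 60/1000 = 3.210 L/h
Maintenance infusion rate = CL × Css = 3.210 × 12.8 = 41.09 mg/h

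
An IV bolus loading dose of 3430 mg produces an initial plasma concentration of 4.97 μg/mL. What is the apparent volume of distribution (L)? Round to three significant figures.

690 L

Immediately after an IV bolus, C₀ = Dose / Vd, so Vd = Dose / C₀.
Vd = 3430 / 4.97 = 690.1 L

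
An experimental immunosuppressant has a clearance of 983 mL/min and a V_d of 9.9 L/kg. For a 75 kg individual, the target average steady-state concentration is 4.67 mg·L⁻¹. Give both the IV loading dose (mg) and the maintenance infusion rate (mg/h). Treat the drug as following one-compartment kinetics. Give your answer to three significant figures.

(a) 3470 mg; (b) 275 mg/h

Vd(total) = 75 kg × 9.9 L/kg = 742.5 L
Loading: fill Vd to C_target → 742.5 L × 4.67 mg/L = 3467 mg
CL = 983 mL/min × 60/1000 = 58.98 L/h
Maintenance infusion rate = CL × Css = 58.98 × 4.67 = 275.4 mg/h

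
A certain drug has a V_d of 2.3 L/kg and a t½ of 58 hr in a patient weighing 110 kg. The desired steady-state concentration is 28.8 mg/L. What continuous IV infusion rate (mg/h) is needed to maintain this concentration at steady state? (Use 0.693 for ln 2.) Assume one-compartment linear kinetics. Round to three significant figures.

87.1 mg/h

Vd(total) = 110 kg × 2.3 L/kg = 253.0 L
CL = 0.693 × Vd / t½ = 0.693 × 253.0 / 58 = 3.023 L/h
Infusion rate = CL × Css = 3.023 × 28.8 = 87.06 mg/h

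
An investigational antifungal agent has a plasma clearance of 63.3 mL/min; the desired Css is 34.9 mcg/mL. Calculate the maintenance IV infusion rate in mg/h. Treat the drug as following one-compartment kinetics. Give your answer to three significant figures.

133 mg/h

CL = 63.3 mL/min = 63.3 × 0.06 = 3.798 L/h
At steady state, infusion rate equals elimination rate: rate in = CL × Css.
Rate = CL × Css = 3.798 × 34.9 = 132.6 mg/h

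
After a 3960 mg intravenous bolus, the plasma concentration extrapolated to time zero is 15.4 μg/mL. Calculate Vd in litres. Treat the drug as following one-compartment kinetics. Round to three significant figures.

257 L

Immediately after an IV bolus, C₀ = Dose / Vd, so Vd = Dose / C₀.
Vd = 3960 / 15.4 = 257.1 L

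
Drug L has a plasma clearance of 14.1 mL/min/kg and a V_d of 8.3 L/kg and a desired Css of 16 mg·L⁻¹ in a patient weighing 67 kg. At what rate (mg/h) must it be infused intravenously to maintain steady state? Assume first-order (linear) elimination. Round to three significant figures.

907 mg/h

CL = 14.1 mL/min/kg × 67 kg = 944.7 mL/min = 944.7 × 60/1000 = 56.68 L/h
Rate = CL × Css = 56.68 × 16 = 906.9 mg/h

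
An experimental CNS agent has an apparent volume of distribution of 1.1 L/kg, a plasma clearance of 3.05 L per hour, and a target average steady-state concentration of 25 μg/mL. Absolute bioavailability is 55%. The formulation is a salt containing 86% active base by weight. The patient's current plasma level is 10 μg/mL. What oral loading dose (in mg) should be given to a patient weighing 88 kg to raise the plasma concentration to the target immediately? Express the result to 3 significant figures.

Vd = 1.1 L/kg × 88 kg = 96.80 L
Loading dose depends on Vd (not clearance): it fills the distribution volume.
Concentration deficit ΔC = 25 − 10 = 15.00 mg/L
LD = Vd × ΔC / F / S = 96.80 × 15.00 / 0.55 / 0.86 = 3070 mg

3070 mg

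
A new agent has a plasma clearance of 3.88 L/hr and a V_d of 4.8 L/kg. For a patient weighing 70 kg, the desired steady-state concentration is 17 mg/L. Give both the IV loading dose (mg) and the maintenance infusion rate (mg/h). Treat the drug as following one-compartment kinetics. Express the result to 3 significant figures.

Vd(total) = 70 kg × 4.8 L/kg = 336.0 L
LD = Vd · C_target = 336.0 × 17 = 5712 mg
Maintenance infusion rate = CL × Css = 3.880 × 17 = 65.96 mg/h

(a) 5710 mg; (b) 66.0 mg/h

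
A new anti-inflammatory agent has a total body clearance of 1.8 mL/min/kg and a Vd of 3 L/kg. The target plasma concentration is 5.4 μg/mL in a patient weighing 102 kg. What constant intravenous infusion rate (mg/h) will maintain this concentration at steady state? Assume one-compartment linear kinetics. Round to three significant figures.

CL = 1.8 mL/min/kg × 102 kg = 183.6 mL/min = 183.6 × 60/1000 = 11.02 L/h
R₀ = 11.02 × 5.4 = 59.51 mg/h

59.5 mg/h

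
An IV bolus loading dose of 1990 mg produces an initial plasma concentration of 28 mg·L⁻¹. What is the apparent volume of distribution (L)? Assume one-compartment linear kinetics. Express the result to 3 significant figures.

71.1 L

Immediately after an IV bolus, C₀ = Dose / Vd, so Vd = Dose / C₀.
Vd = 1990 / 28 = 71.07 L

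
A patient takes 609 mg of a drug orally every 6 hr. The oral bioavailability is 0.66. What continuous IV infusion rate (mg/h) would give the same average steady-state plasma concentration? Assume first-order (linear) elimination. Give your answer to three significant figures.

67.0 mg/h

Equivalent systemic input: infusion rate = F·D/τ.
Rate = 0.66 × 609 / 6 = 66.99 mg/h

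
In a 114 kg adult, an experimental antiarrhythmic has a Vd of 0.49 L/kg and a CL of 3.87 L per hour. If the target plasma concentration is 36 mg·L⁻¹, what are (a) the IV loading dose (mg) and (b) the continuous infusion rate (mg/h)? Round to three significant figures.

Vd(total) = 114 kg × 0.49 L/kg = 55.86 L
LD = Vd · C_target = 55.86 × 36 = 2011 mg
Infusion rate = 3.870 L/h × 36 mg/L = 139.3 mg/h

(a) 2010 mg; (b) 139 mg/h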